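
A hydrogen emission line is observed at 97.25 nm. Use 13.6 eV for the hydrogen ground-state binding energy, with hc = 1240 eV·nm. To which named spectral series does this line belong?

Lyman

ΔE = 1240/97.25 = 12.75 eV.
This matches 13.6 × (1/1² − 1/4²), so n_f = 1: the Lyman series.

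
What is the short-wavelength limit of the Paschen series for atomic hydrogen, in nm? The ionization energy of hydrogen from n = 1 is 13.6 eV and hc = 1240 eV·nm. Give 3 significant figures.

The Paschen series has lower level n_f = 3; the series limit corresponds to n_i → ∞.
ΔE_max = 13.6 × 1 / 3² = 1.511 eV.
λ_min = 1240 / 1.511 = 821 nm.

821 nm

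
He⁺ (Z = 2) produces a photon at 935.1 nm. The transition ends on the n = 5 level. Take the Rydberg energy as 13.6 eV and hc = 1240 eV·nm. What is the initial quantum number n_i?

The photon energy is ΔE = hc/λ = 1240 / 935.1 = 1.326 eV.
With Z = 2, ΔE = 54.40 × (1/n_f² − 1/n_i²), so 1/n_f² − 1/n_i² = 0.02438.
With n_f = 5: 1/n_i² = 1/25 − 0.02438 = 0.01562, so n_i ≈ 8.00.

n_i = 8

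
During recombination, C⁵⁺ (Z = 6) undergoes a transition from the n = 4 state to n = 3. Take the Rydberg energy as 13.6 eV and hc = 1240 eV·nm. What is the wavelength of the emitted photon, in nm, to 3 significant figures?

52.1 nm

For Z = 6 the level energies scale as Z², so the effective Rydberg energy is 13.6 × 36 = 489.6 eV.
ΔE = 489.6 × (1/3² − 1/4²) = 489.6 × 0.04861 = 23.80 eV.
λ = hc/ΔE = 1240 / 23.80 = 52.1 nm.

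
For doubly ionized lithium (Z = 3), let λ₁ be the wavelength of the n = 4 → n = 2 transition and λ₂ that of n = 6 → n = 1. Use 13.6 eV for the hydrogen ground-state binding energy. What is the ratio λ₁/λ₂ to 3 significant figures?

λ ∝ 1/ΔE ∝ 1/(1/n_f² − 1/n_i²), and the Z² and hc factors cancel in the ratio.
λ₁/λ₂ = (1/1² − 1/6²)/(1/2² − 1/4²) = 0.9722/0.1875 = 5.19.

5.19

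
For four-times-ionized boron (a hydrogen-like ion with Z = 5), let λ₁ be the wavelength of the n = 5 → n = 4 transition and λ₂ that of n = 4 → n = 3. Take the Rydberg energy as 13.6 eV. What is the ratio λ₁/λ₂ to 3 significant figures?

2.16

λ ∝ 1/ΔE ∝ 1/(1/n_f² − 1/n_i²), and the Z² and hc factors cancel in the ratio.
λ₁/λ₂ = (1/3² − 1/4²)/(1/4² − 1/5²) = 0.04861/0.02250 = 2.16.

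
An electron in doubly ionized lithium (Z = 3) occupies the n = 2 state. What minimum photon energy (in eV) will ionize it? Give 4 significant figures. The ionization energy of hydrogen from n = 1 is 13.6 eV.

30.60 eV

E_n = −13.6 Z²/n² = −122.4/n² eV for Z = 3.
E_2 = −122.4/4 = −30.60 eV, so ionization (to E = 0) requires 30.60 eV.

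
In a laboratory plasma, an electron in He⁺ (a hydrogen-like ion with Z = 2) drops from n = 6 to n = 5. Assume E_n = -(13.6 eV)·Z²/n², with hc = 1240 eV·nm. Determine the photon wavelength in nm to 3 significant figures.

For Z = 2 the level energies scale as Z², so the effective Rydberg energy is 13.6 × 4 = 54.40 eV.
ΔE = 54.40 × (1/5² − 1/6²) = 54.40 × 0.01222 = 0.6649 eV.
λ = hc/ΔE = 1240 / 0.6649 = 1860 nm.

1860 nm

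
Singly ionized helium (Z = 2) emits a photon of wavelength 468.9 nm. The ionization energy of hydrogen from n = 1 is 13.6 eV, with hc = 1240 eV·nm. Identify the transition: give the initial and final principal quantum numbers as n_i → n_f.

n_i = 4, n_f = 3

The photon energy is ΔE = hc/λ = 1240 / 468.9 = 2.644 eV.
With Z = 2, ΔE = 54.40 × (1/n_f² − 1/n_i²), so 1/n_f² − 1/n_i² = 0.04861.
Trying n_f = 3 gives 1/n_i² = 0.06250, i.e. n_i ≈ 4; this pair matches.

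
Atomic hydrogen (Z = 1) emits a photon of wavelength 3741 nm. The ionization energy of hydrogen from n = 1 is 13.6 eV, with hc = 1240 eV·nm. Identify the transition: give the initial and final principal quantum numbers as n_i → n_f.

The photon energy is ΔE = hc/λ = 1240 / 3741 = 0.3315 eV.
With Z = 1, ΔE = 13.60 × (1/n_f² − 1/n_i²), so 1/n_f² − 1/n_i² = 0.02437.
Trying n_f = 5 gives 1/n_i² = 0.01563, i.e. n_i ≈ 8; this pair matches.

n_i = 8, n_f = 5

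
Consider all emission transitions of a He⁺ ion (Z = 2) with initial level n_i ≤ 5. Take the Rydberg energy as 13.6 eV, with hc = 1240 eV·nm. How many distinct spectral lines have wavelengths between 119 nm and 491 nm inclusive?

Enumerate all n_i → n_f pairs with 1 ≤ n_f < n_i ≤ 5 and compute λ = 1240 / [13.6·4·(1/n_f² − 1/n_i²)].
Lines falling in [119, 491] nm: 4→2 (121.6 nm), 3→2 (164.1 nm), 5→3 (320.5 nm), 4→3 (468.9 nm).

4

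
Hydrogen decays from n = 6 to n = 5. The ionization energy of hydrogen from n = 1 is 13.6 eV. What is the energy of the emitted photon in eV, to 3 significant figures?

0.166 eV

E_6 = −13.60/36 = −0.3778 eV and E_5 = −13.60/25 = −0.5440 eV.
The photon energy is |E_6 − E_5| = 0.166 eV.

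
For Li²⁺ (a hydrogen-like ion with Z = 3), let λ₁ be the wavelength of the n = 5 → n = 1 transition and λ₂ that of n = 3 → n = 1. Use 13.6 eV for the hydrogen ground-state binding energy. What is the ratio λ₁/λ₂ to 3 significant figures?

0.926

λ ∝ 1/ΔE ∝ 1/(1/n_f² − 1/n_i²), and the Z² and hc factors cancel in the ratio.
λ₁/λ₂ = (1/1² − 1/3²)/(1/1² − 1/5²) = 0.8889/0.9600 = 0.926.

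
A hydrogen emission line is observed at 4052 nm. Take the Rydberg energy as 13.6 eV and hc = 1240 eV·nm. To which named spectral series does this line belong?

ΔE = 1240/4052 = 0.3060 eV.
This matches 13.6 × (1/4² − 1/5²), so n_f = 4: the Brackett series.

Brackett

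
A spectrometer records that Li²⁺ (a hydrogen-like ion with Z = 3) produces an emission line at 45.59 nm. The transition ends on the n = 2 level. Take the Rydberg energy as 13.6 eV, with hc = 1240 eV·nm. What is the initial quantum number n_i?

The photon energy is ΔE = hc/λ = 1240 / 45.59 = 27.20 eV.
With Z = 3, ΔE = 122.4 × (1/n_f² − 1/n_i²), so 1/n_f² − 1/n_i² = 0.2222.
With n_f = 2: 1/n_i² = 1/4 − 0.2222 = 0.02779, so n_i ≈ 6.00.

n_i = 6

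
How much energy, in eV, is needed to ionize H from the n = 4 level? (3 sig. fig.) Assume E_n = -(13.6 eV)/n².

0.850 eV

E_4 = −13.60/16 = −0.850 eV, so ionization (to E = 0) requires 0.850 eV.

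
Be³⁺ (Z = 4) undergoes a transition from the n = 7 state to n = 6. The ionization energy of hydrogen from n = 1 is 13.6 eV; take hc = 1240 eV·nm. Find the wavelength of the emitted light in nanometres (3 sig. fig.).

For Z = 4 the level energies scale as Z², so the effective Rydberg energy is 13.6 × 16 = 217.6 eV.
ΔE = 217.6 × (1/6² − 1/7²) = 217.6 × 0.007370 = 1.604 eV.
λ = hc/ΔE = 1240 / 1.604 = 773 nm.

773 nm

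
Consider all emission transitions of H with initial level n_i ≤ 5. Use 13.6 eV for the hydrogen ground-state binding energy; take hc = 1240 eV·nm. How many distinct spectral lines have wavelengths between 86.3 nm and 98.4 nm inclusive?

Enumerate all n_i → n_f pairs with 1 ≤ n_f < n_i ≤ 5 and compute λ = 1240 / [13.6·1·(1/n_f² − 1/n_i²)].
Lines falling in [86.3, 98.4] nm: 5→1 (94.98 nm), 4→1 (97.25 nm).

2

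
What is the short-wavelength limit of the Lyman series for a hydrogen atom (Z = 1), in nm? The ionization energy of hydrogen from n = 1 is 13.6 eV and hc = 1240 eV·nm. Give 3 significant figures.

The Lyman series has lower level n_f = 1; the series limit corresponds to n_i → ∞.
ΔE_max = 13.6 × 1 / 1² = 13.60 eV.
λ_min = 1240 / 13.60 = 91.2 nm.

91.2 nm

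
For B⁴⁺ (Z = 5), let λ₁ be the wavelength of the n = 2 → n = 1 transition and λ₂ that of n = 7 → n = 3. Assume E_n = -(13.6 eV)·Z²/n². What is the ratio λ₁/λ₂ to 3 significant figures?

0.121

λ ∝ 1/ΔE ∝ 1/(1/n_f² − 1/n_i²), and the Z² and hc factors cancel in the ratio.
λ₁/λ₂ = (1/3² − 1/7²)/(1/1² − 1/2²) = 0.09070/0.7500 = 0.121.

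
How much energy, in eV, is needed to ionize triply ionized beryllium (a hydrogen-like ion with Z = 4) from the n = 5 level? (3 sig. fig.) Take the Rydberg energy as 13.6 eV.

E_n = −13.6 Z²/n² = −217.6/n² eV for Z = 4.
E_5 = −217.6/25 = −8.70 eV, so ionization (to E = 0) requires 8.70 eV.

8.70 eV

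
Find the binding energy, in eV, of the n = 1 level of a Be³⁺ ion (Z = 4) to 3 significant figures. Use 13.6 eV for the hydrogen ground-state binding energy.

218 eV

E_n = −13.6 Z²/n² = −217.6/n² eV for Z = 4.
E_1 = −217.6/1 = −218 eV, so ionization (to E = 0) requires 218 eV.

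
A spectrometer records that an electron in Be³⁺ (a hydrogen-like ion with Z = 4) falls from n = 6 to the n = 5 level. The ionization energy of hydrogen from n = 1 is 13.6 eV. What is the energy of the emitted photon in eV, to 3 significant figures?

The Bohr energies scale as Z², so for Z = 4: E_n = −217.6/n² eV.
E_6 = −217.6/36 = −6.044 eV and E_5 = −217.6/25 = −8.704 eV.
The photon energy is |E_6 − E_5| = 2.66 eV.

2.66 eV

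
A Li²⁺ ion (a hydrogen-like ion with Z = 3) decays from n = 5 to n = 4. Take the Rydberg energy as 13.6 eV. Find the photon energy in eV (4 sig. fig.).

2.754 eV

The Bohr energies scale as Z², so for Z = 3: E_n = −122.4/n² eV.
E_5 = −122.4/25 = −4.896 eV and E_4 = −122.4/16 = −7.650 eV.
The photon energy is |E_5 − E_4| = 2.754 eV.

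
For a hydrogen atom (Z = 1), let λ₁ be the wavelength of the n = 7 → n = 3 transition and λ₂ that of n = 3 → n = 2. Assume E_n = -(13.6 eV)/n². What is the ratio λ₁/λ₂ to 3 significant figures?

1.53

λ ∝ 1/ΔE ∝ 1/(1/n_f² − 1/n_i²), and the Z² and hc factors cancel in the ratio.
λ₁/λ₂ = (1/2² − 1/3²)/(1/3² − 1/7²) = 0.1389/0.09070 = 1.53.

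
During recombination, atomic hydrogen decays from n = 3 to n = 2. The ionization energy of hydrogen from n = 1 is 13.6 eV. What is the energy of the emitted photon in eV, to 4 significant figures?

E_3 = −13.60/9 = −1.511 eV and E_2 = −13.60/4 = −3.400 eV.
The photon energy is |E_3 − E_2| = 1.889 eV.

1.889 eV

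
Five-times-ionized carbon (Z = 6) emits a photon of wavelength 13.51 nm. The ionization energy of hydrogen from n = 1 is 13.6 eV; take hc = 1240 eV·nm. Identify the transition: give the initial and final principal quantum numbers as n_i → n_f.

n_i = 4, n_f = 2

The photon energy is ΔE = hc/λ = 1240 / 13.51 = 91.78 eV.
With Z = 6, ΔE = 489.6 × (1/n_f² − 1/n_i²), so 1/n_f² − 1/n_i² = 0.1875.
Trying n_f = 2 gives 1/n_i² = 0.06253, i.e. n_i ≈ 4; this pair matches.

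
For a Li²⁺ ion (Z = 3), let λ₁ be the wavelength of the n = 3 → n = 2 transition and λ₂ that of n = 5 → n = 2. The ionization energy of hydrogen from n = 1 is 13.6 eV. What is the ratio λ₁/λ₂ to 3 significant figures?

1.51

λ ∝ 1/ΔE ∝ 1/(1/n_f² − 1/n_i²), and the Z² and hc factors cancel in the ratio.
λ₁/λ₂ = (1/2² − 1/5²)/(1/2² − 1/3²) = 0.2100/0.1389 = 1.51.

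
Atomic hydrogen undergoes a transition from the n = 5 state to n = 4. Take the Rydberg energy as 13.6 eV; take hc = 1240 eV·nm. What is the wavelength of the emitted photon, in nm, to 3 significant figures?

ΔE = 13.60 × (1/4² − 1/5²) = 13.60 × 0.02250 = 0.3060 eV.
λ = hc/ΔE = 1240 / 0.3060 = 4050 nm.
This line belongs to the Brackett series.

4050 nm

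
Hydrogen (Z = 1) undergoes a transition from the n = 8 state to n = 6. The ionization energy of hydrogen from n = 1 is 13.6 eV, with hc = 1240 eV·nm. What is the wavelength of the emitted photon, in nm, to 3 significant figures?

ΔE = 13.60 × (1/6² − 1/8²) = 13.60 × 0.01215 = 0.1653 eV.
λ = hc/ΔE = 1240 / 0.1653 = 7500 nm.

7500 nm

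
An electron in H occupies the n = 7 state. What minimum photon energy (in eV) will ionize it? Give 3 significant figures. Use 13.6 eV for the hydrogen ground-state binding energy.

0.278 eV

E_7 = −13.60/49 = −0.278 eV, so ionization (to E = 0) requires 0.278 eV.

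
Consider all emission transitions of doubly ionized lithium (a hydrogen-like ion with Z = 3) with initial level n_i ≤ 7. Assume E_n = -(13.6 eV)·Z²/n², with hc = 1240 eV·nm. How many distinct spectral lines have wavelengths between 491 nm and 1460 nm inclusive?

Enumerate all n_i → n_f pairs with 1 ≤ n_f < n_i ≤ 7 and compute λ = 1240 / [13.6·9·(1/n_f² − 1/n_i²)].
Lines falling in [491, 1460] nm: 7→5 (517.1 nm), 6→5 (828.9 nm), 7→6 (1375 nm).

3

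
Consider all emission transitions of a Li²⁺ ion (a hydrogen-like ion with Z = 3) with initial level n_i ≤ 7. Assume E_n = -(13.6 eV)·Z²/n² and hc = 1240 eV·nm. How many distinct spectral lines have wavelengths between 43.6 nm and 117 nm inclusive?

6

Enumerate all n_i → n_f pairs with 1 ≤ n_f < n_i ≤ 7 and compute λ = 1240 / [13.6·9·(1/n_f² − 1/n_i²)].
Lines falling in [43.6, 117] nm: 7→2 (44.12 nm), 6→2 (45.59 nm), 5→2 (48.24 nm), 4→2 (54.03 nm), 3→2 (72.94 nm), 7→3 (111.7 nm).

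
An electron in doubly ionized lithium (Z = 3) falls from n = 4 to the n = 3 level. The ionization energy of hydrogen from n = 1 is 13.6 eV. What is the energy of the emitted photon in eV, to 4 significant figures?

The Bohr energies scale as Z², so for Z = 3: E_n = −122.4/n² eV.
E_4 = −122.4/16 = −7.650 eV and E_3 = −122.4/9 = −13.60 eV.
The photon energy is |E_4 − E_3| = 5.950 eV.

5.950 eV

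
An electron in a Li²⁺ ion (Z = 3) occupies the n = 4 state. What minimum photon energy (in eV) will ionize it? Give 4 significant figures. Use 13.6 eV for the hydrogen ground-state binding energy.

E_n = −13.6 Z²/n² = −122.4/n² eV for Z = 3.
E_4 = −122.4/16 = −7.650 eV, so ionization (to E = 0) requires 7.650 eV.

7.650 eV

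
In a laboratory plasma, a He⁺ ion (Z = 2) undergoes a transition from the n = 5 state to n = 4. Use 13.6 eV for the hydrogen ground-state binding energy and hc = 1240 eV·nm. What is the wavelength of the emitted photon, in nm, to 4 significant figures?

For Z = 2 the level energies scale as Z², so the effective Rydberg energy is 13.6 × 4 = 54.40 eV.
ΔE = 54.40 × (1/4² − 1/5²) = 54.40 × 0.02250 = 1.224 eV.
λ = hc/ΔE = 1240 / 1.224 = 1013 nm.

1013 nm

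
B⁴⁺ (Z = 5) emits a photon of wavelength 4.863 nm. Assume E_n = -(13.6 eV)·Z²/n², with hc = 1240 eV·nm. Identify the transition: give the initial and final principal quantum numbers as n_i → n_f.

The photon energy is ΔE = hc/λ = 1240 / 4.863 = 255.0 eV.
With Z = 5, ΔE = 340.0 × (1/n_f² − 1/n_i²), so 1/n_f² − 1/n_i² = 0.7500.
Trying n_f = 1 gives 1/n_i² = 0.2500, i.e. n_i ≈ 2; this pair matches.

n_i = 2, n_f = 1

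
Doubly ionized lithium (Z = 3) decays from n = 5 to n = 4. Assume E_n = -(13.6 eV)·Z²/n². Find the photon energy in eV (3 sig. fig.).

The Bohr energies scale as Z², so for Z = 3: E_n = −122.4/n² eV.
E_5 = −122.4/25 = −4.896 eV and E_4 = −122.4/16 = −7.650 eV.
The photon energy is |E_5 − E_4| = 2.75 eV.

2.75 eV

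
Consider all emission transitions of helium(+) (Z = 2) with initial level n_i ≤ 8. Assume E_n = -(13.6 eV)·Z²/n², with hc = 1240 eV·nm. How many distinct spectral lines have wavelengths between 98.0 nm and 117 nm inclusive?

Enumerate all n_i → n_f pairs with 1 ≤ n_f < n_i ≤ 8 and compute λ = 1240 / [13.6·4·(1/n_f² − 1/n_i²)].
Lines falling in [98.0, 117] nm: 7→2 (99.28 nm), 6→2 (102.6 nm), 5→2 (108.5 nm).

3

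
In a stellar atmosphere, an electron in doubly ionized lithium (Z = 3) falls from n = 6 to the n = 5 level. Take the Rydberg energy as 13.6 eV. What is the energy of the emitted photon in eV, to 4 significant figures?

The Bohr energies scale as Z², so for Z = 3: E_n = −122.4/n² eV.
E_6 = −122.4/36 = −3.400 eV and E_5 = −122.4/25 = −4.896 eV.
The photon energy is |E_6 − E_5| = 1.496 eV.

1.496 eV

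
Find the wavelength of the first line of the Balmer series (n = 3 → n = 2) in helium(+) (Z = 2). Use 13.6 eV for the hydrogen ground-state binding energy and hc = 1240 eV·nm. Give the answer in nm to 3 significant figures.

The Balmer series terminates on n_f = 2; the first line has n_i = 2+1 = 3.
ΔE = 54.40 × (1/2² − 1/3²) = 7.556 eV.
λ = 1240 / 7.556 = 164 nm.

164 nm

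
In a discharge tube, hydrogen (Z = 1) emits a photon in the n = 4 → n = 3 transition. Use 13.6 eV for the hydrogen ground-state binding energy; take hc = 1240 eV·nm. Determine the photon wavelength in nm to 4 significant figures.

1876 nm

ΔE = 13.60 × (1/3² − 1/4²) = 13.60 × 0.04861 = 0.6611 eV.
λ = hc/ΔE = 1240 / 0.6611 = 1876 nm.
This line belongs to the Paschen series.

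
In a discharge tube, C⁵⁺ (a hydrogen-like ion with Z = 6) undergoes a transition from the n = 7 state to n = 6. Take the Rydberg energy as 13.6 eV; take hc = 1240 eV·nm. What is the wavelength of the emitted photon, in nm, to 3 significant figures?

344 nm

For Z = 6 the level energies scale as Z², so the effective Rydberg energy is 13.6 × 36 = 489.6 eV.
ΔE = 489.6 × (1/6² − 1/7²) = 489.6 × 0.007370 = 3.608 eV.
λ = hc/ΔE = 1240 / 3.608 = 344 nm.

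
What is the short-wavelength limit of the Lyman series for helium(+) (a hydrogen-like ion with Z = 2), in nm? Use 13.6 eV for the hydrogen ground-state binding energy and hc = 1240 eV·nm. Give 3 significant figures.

22.8 nm

The Lyman series has lower level n_f = 1; the series limit corresponds to n_i → ∞.
ΔE_max = 13.6 × 4 / 1² = 54.40 eV.
λ_min = 1240 / 54.40 = 22.8 nm.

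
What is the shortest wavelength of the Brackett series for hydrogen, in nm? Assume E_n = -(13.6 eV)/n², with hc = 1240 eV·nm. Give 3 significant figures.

1460 nm

The Brackett series has lower level n_f = 4; the series limit corresponds to n_i → ∞.
ΔE_max = 13.6 × 1 / 4² = 0.8500 eV.
λ_min = 1240 / 0.8500 = 1460 nm.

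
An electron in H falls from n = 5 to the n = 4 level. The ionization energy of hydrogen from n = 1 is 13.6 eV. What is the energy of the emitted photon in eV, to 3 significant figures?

0.306 eV

E_5 = −13.60/25 = −0.5440 eV and E_4 = −13.60/16 = −0.8500 eV.
The photon energy is |E_5 − E_4| = 0.306 eV.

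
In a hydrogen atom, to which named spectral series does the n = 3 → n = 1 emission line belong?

Lyman

The series is set by the lower level: n_f = 1 is the Lyman series.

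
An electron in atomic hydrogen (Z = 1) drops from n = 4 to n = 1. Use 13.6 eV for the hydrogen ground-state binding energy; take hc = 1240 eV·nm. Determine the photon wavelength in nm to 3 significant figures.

97.3 nm

ΔE = 13.60 × (1/1² − 1/4²) = 13.60 × 0.9375 = 12.75 eV.
λ = hc/ΔE = 1240 / 12.75 = 97.3 nm.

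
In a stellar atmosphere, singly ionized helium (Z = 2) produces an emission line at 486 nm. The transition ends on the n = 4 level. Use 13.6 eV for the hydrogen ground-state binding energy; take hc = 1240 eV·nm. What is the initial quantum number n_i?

n_i = 8

The photon energy is ΔE = hc/λ = 1240 / 486 = 2.551 eV.
With Z = 2, ΔE = 54.40 × (1/n_f² − 1/n_i²), so 1/n_f² − 1/n_i² = 0.04690.
With n_f = 4: 1/n_i² = 1/16 − 0.04690 = 0.01560, so n_i ≈ 8.01.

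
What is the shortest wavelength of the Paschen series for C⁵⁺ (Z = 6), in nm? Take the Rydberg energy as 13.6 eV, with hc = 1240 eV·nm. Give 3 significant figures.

The Paschen series has lower level n_f = 3; the series limit corresponds to n_i → ∞.
ΔE_max = 13.6 × 36 / 3² = 54.40 eV.
λ_min = 1240 / 54.40 = 22.8 nm.

22.8 nm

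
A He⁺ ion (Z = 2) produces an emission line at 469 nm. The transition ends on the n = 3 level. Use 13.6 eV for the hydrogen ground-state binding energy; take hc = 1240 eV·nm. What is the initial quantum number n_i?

n_i = 4

The photon energy is ΔE = hc/λ = 1240 / 469 = 2.644 eV.
With Z = 2, ΔE = 54.40 × (1/n_f² − 1/n_i²), so 1/n_f² − 1/n_i² = 0.04860.
With n_f = 3: 1/n_i² = 1/9 − 0.04860 = 0.06251, so n_i ≈ 4.00.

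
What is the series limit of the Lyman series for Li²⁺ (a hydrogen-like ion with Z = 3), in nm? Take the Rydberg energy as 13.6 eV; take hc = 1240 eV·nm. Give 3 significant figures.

The Lyman series has lower level n_f = 1; the series limit corresponds to n_i → ∞.
ΔE_max = 13.6 × 9 / 1² = 122.4 eV.
λ_min = 1240 / 122.4 = 10.1 nm.

10.1 nm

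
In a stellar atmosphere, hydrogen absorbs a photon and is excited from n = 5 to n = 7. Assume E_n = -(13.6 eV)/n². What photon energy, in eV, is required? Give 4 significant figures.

E_7 = −13.60/49 = −0.2776 eV and E_5 = −13.60/25 = −0.5440 eV.
The photon energy is |E_7 − E_5| = 0.2664 eV.

0.2664 eV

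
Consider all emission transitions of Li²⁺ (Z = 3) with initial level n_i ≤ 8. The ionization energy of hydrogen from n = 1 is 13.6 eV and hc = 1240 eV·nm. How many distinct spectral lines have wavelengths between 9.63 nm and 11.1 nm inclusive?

Enumerate all n_i → n_f pairs with 1 ≤ n_f < n_i ≤ 8 and compute λ = 1240 / [13.6·9·(1/n_f² − 1/n_i²)].
Lines falling in [9.63, 11.1] nm: 8→1 (10.29 nm), 7→1 (10.34 nm), 6→1 (10.42 nm), 5→1 (10.55 nm), 4→1 (10.81 nm).

5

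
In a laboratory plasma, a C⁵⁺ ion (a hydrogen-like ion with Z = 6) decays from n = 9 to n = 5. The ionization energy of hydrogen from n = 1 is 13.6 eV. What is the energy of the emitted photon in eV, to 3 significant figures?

13.5 eV

The Bohr energies scale as Z², so for Z = 6: E_n = −489.6/n² eV.
E_9 = −489.6/81 = −6.044 eV and E_5 = −489.6/25 = −19.58 eV.
The photon energy is |E_9 − E_5| = 13.5 eV.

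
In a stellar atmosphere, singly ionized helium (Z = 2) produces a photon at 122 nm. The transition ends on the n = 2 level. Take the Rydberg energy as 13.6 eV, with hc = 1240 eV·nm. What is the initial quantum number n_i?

The photon energy is ΔE = hc/λ = 1240 / 122 = 10.16 eV.
With Z = 2, ΔE = 54.40 × (1/n_f² − 1/n_i²), so 1/n_f² − 1/n_i² = 0.1868.
With n_f = 2: 1/n_i² = 1/4 − 0.1868 = 0.06316, so n_i ≈ 3.98.

n_i = 4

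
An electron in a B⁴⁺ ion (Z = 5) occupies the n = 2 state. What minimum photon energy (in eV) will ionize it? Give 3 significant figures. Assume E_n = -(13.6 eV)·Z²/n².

E_n = −13.6 Z²/n² = −340.0/n² eV for Z = 5.
E_2 = −340.0/4 = −85.0 eV, so ionization (to E = 0) requires 85.0 eV.

85.0 eV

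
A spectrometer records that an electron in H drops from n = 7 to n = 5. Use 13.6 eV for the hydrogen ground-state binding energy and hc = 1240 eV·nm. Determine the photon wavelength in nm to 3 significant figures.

4650 nm

ΔE = 13.60 × (1/5² − 1/7²) = 13.60 × 0.01959 = 0.2664 eV.
λ = hc/ΔE = 1240 / 0.2664 = 4650 nm.
This line belongs to the Pfund series.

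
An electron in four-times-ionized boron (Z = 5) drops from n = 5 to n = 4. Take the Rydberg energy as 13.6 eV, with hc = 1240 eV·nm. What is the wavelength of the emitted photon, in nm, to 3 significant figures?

For Z = 5 the level energies scale as Z², so the effective Rydberg energy is 13.6 × 25 = 340.0 eV.
ΔE = 340.0 × (1/4² − 1/5²) = 340.0 × 0.02250 = 7.650 eV.
λ = hc/ΔE = 1240 / 7.650 = 162 nm.

162 nm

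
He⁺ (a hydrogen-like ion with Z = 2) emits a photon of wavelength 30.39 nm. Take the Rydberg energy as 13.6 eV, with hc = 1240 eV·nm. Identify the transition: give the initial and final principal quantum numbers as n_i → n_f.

The photon energy is ΔE = hc/λ = 1240 / 30.39 = 40.80 eV.
With Z = 2, ΔE = 54.40 × (1/n_f² − 1/n_i²), so 1/n_f² − 1/n_i² = 0.7501.
Trying n_f = 1 gives 1/n_i² = 0.2499, i.e. n_i ≈ 2; this pair matches.

n_i = 2, n_f = 1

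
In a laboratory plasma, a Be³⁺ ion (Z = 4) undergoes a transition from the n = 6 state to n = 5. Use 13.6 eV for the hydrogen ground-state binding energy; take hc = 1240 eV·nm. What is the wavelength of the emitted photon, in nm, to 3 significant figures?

For Z = 4 the level energies scale as Z², so the effective Rydberg energy is 13.6 × 16 = 217.6 eV.
ΔE = 217.6 × (1/5² − 1/6²) = 217.6 × 0.01222 = 2.660 eV.
λ = hc/ΔE = 1240 / 2.660 = 466 nm.

466 nm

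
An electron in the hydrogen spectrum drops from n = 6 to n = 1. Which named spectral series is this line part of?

The series is set by the lower level: n_f = 1 is the Lyman series.

Lyman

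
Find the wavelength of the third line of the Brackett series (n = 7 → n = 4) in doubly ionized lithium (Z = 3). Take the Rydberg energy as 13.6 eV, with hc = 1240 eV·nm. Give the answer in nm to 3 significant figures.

241 nm

The Brackett series terminates on n_f = 4; the third line has n_i = 4+3 = 7.
ΔE = 122.4 × (1/4² − 1/7²) = 5.152 eV.
λ = 1240 / 5.152 = 241 nm.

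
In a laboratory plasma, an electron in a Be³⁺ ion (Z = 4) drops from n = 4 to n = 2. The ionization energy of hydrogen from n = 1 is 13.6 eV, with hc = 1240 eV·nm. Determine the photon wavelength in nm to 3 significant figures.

30.4 nm

For Z = 4 the level energies scale as Z², so the effective Rydberg energy is 13.6 × 16 = 217.6 eV.
ΔE = 217.6 × (1/2² − 1/4²) = 217.6 × 0.1875 = 40.80 eV.
λ = hc/ΔE = 1240 / 40.80 = 30.4 nm.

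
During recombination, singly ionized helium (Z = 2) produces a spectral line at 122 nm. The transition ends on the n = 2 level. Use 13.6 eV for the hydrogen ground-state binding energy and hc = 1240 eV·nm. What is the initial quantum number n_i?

n_i = 4

The photon energy is ΔE = hc/λ = 1240 / 122 = 10.16 eV.
With Z = 2, ΔE = 54.40 × (1/n_f² − 1/n_i²), so 1/n_f² − 1/n_i² = 0.1868.
With n_f = 2: 1/n_i² = 1/4 − 0.1868 = 0.06316, so n_i ≈ 3.98.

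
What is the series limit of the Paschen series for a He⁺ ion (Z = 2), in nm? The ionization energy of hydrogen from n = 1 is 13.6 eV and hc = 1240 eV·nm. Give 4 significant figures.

205.1 nm

The Paschen series has lower level n_f = 3; the series limit corresponds to n_i → ∞.
ΔE_max = 13.6 × 4 / 3² = 6.044 eV.
λ_min = 1240 / 6.044 = 205.1 nm.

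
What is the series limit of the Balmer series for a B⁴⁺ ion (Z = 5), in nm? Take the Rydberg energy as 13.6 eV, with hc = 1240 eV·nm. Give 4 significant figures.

14.59 nm

The Balmer series has lower level n_f = 2; the series limit corresponds to n_i → ∞.
ΔE_max = 13.6 × 25 / 2² = 85.00 eV.
λ_min = 1240 / 85.00 = 14.59 nm.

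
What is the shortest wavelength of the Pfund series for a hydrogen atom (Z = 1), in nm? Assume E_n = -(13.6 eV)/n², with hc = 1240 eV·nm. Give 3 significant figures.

The Pfund series has lower level n_f = 5; the series limit corresponds to n_i → ∞.
ΔE_max = 13.6 × 1 / 5² = 0.5440 eV.
λ_min = 1240 / 0.5440 = 2280 nm.

2280 nm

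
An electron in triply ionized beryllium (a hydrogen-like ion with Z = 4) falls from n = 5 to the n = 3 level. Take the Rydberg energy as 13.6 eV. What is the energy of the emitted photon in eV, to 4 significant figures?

The Bohr energies scale as Z², so for Z = 4: E_n = −217.6/n² eV.
E_5 = −217.6/25 = −8.704 eV and E_3 = −217.6/9 = −24.18 eV.
The photon energy is |E_5 − E_3| = 15.47 eV.

15.47 eV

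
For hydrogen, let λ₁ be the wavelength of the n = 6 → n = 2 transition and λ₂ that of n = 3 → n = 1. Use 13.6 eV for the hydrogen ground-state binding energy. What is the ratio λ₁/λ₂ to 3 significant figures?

4.00

λ ∝ 1/ΔE ∝ 1/(1/n_f² − 1/n_i²), and the Z² and hc factors cancel in the ratio.
λ₁/λ₂ = (1/1² − 1/3²)/(1/2² − 1/6²) = 0.8889/0.2222 = 4.00.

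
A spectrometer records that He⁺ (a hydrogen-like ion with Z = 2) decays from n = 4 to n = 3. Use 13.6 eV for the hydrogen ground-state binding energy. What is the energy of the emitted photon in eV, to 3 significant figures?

The Bohr energies scale as Z², so for Z = 2: E_n = −54.40/n² eV.
E_4 = −54.40/16 = −3.400 eV and E_3 = −54.40/9 = −6.044 eV.
The photon energy is |E_4 − E_3| = 2.64 eV.

2.64 eV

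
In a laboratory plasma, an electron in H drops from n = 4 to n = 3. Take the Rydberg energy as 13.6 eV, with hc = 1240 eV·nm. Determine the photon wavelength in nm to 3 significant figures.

1880 nm

ΔE = 13.60 × (1/3² − 1/4²) = 13.60 × 0.04861 = 0.6611 eV.
λ = hc/ΔE = 1240 / 0.6611 = 1880 nm.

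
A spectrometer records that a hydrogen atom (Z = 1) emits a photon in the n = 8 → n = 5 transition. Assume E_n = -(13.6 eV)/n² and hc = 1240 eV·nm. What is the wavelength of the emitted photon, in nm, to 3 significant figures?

ΔE = 13.60 × (1/5² − 1/8²) = 13.60 × 0.02438 = 0.3315 eV.
λ = hc/ΔE = 1240 / 0.3315 = 3740 nm.

3740 nm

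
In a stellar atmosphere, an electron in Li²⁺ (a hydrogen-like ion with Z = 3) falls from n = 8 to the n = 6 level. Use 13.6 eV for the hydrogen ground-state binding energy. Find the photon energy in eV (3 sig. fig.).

1.49 eV

The Bohr energies scale as Z², so for Z = 3: E_n = −122.4/n² eV.
E_8 = −122.4/64 = −1.913 eV and E_6 = −122.4/36 = −3.400 eV.
The photon energy is |E_8 − E_6| = 1.49 eV.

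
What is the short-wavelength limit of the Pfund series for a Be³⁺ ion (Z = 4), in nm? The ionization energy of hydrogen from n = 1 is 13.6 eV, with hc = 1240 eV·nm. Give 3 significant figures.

142 nm

The Pfund series has lower level n_f = 5; the series limit corresponds to n_i → ∞.
ΔE_max = 13.6 × 16 / 5² = 8.704 eV.
λ_min = 1240 / 8.704 = 142 nm.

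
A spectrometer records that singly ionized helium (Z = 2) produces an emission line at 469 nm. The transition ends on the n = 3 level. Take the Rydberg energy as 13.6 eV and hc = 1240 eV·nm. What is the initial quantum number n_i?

The photon energy is ΔE = hc/λ = 1240 / 469 = 2.644 eV.
With Z = 2, ΔE = 54.40 × (1/n_f² − 1/n_i²), so 1/n_f² − 1/n_i² = 0.04860.
With n_f = 3: 1/n_i² = 1/9 − 0.04860 = 0.06251, so n_i ≈ 4.00.

n_i = 4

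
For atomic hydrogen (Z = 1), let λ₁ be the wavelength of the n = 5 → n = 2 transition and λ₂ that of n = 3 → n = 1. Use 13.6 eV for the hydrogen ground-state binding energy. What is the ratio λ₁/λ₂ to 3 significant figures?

4.23

λ ∝ 1/ΔE ∝ 1/(1/n_f² − 1/n_i²), and the Z² and hc factors cancel in the ratio.
λ₁/λ₂ = (1/1² − 1/3²)/(1/2² − 1/5²) = 0.8889/0.2100 = 4.23.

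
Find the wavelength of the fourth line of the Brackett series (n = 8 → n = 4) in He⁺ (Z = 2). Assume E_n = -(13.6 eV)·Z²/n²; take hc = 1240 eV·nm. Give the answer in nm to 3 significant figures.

486 nm

The Brackett series terminates on n_f = 4; the fourth line has n_i = 4+4 = 8.
ΔE = 54.40 × (1/4² − 1/8²) = 2.550 eV.
λ = 1240 / 2.550 = 486 nm.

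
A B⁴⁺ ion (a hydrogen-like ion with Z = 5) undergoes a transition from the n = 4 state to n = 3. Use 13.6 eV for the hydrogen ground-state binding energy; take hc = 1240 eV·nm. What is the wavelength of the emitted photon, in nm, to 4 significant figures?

For Z = 5 the level energies scale as Z², so the effective Rydberg energy is 13.6 × 25 = 340.0 eV.
ΔE = 340.0 × (1/3² − 1/4²) = 340.0 × 0.04861 = 16.53 eV.
λ = hc/ΔE = 1240 / 16.53 = 75.03 nm.

75.03 nm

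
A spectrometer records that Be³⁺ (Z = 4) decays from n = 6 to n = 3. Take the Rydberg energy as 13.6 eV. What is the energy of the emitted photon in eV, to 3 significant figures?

The Bohr energies scale as Z², so for Z = 4: E_n = −217.6/n² eV.
E_6 = −217.6/36 = −6.044 eV and E_3 = −217.6/9 = −24.18 eV.
The photon energy is |E_6 − E_3| = 18.1 eV.

18.1 eV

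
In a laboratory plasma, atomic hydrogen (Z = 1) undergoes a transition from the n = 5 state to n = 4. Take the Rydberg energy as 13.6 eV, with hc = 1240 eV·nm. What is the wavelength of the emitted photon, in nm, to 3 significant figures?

4050 nm

ΔE = 13.60 × (1/4² − 1/5²) = 13.60 × 0.02250 = 0.3060 eV.
λ = hc/ΔE = 1240 / 0.3060 = 4050 nm.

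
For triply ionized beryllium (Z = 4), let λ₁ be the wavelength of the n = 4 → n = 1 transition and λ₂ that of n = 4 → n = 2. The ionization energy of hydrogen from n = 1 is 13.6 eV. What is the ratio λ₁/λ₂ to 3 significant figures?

λ ∝ 1/ΔE ∝ 1/(1/n_f² − 1/n_i²), and the Z² and hc factors cancel in the ratio.
λ₁/λ₂ = (1/2² − 1/4²)/(1/1² − 1/4²) = 0.1875/0.9375 = 0.200.

0.200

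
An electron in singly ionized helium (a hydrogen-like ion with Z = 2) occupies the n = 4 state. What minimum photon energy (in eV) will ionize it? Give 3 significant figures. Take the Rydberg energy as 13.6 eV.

E_n = −13.6 Z²/n² = −54.40/n² eV for Z = 2.
E_4 = −54.40/16 = −3.40 eV, so ionization (to E = 0) requires 3.40 eV.

3.40 eV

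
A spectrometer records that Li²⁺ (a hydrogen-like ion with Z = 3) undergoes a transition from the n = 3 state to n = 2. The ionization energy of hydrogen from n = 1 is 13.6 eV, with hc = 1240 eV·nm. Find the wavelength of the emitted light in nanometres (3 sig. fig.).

72.9 nm

For Z = 3 the level energies scale as Z², so the effective Rydberg energy is 13.6 × 9 = 122.4 eV.
ΔE = 122.4 × (1/2² − 1/3²) = 122.4 × 0.1389 = 17.00 eV.
λ = hc/ΔE = 1240 / 17.00 = 72.9 nm.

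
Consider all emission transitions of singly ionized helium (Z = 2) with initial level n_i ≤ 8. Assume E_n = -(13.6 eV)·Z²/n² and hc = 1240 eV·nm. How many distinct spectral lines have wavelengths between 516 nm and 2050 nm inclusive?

7

Enumerate all n_i → n_f pairs with 1 ≤ n_f < n_i ≤ 8 and compute λ = 1240 / [13.6·4·(1/n_f² − 1/n_i²)].
Lines falling in [516, 2050] nm: 7→4 (541.5 nm), 6→4 (656.5 nm), 8→5 (935.1 nm), 5→4 (1013 nm), 7→5 (1163 nm), 6→5 (1865 nm), 8→6 (1876 nm).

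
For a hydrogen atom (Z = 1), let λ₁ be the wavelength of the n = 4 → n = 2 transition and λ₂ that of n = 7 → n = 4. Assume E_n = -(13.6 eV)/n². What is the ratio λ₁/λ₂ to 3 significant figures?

0.224

λ ∝ 1/ΔE ∝ 1/(1/n_f² − 1/n_i²), and the Z² and hc factors cancel in the ratio.
λ₁/λ₂ = (1/4² − 1/7²)/(1/2² − 1/4²) = 0.04209/0.1875 = 0.224.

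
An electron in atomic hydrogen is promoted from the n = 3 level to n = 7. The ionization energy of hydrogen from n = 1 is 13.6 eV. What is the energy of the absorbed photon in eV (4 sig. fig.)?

E_7 = −13.60/49 = −0.2776 eV and E_3 = −13.60/9 = −1.511 eV.
The photon energy is |E_7 − E_3| = 1.234 eV.

1.234 eV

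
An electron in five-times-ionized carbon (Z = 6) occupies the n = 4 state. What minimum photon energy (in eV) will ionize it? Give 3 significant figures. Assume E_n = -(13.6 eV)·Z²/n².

E_n = −13.6 Z²/n² = −489.6/n² eV for Z = 6.
E_4 = −489.6/16 = −30.6 eV, so ionization (to E = 0) requires 30.6 eV.

30.6 eV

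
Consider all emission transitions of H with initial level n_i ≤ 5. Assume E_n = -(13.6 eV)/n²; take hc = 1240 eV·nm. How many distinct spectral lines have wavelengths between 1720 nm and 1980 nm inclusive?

1

Enumerate all n_i → n_f pairs with 1 ≤ n_f < n_i ≤ 5 and compute λ = 1240 / [13.6·1·(1/n_f² − 1/n_i²)].
Lines falling in [1720, 1980] nm: 4→3 (1876 nm).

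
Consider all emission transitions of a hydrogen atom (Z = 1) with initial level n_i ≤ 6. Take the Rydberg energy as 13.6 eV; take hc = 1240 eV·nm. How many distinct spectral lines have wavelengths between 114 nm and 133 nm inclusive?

1

Enumerate all n_i → n_f pairs with 1 ≤ n_f < n_i ≤ 6 and compute λ = 1240 / [13.6·1·(1/n_f² − 1/n_i²)].
Lines falling in [114, 133] nm: 2→1 (121.6 nm).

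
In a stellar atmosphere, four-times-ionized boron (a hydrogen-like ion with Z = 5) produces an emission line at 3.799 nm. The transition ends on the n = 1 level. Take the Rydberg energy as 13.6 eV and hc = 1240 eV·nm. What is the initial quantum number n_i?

n_i = 5

The photon energy is ΔE = hc/λ = 1240 / 3.799 = 326.4 eV.
With Z = 5, ΔE = 340.0 × (1/n_f² − 1/n_i²), so 1/n_f² − 1/n_i² = 0.9600.
With n_f = 1: 1/n_i² = 1/1 − 0.9600 = 0.04000, so n_i ≈ 5.00.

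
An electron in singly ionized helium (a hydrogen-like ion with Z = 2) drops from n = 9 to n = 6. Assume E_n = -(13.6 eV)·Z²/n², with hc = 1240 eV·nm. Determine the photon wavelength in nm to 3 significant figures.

1480 nm

For Z = 2 the level energies scale as Z², so the effective Rydberg energy is 13.6 × 4 = 54.40 eV.
ΔE = 54.40 × (1/6² − 1/9²) = 54.40 × 0.01543 = 0.8395 eV.
λ = hc/ΔE = 1240 / 0.8395 = 1480 nm.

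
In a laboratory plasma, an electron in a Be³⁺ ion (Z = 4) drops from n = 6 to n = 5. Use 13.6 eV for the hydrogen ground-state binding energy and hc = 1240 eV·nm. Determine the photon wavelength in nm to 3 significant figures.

466 nm

For Z = 4 the level energies scale as Z², so the effective Rydberg energy is 13.6 × 16 = 217.6 eV.
ΔE = 217.6 × (1/5² − 1/6²) = 217.6 × 0.01222 = 2.660 eV.
λ = hc/ΔE = 1240 / 2.660 = 466 nm.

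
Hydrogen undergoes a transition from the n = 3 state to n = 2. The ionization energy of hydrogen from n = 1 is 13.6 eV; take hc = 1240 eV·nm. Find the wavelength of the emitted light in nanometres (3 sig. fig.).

656 nm

ΔE = 13.60 × (1/2² − 1/3²) = 13.60 × 0.1389 = 1.889 eV.
λ = hc/ΔE = 1240 / 1.889 = 656 nm.
This line belongs to the Balmer series.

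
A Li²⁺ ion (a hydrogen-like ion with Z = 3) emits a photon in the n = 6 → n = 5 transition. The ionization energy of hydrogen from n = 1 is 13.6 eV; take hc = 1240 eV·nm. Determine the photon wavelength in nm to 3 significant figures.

For Z = 3 the level energies scale as Z², so the effective Rydberg energy is 13.6 × 9 = 122.4 eV.
ΔE = 122.4 × (1/5² − 1/6²) = 122.4 × 0.01222 = 1.496 eV.
λ = hc/ΔE = 1240 / 1.496 = 829 nm.

829 nm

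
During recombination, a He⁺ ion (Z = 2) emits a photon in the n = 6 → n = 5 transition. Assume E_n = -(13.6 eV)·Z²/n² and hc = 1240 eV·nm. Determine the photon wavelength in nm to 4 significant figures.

For Z = 2 the level energies scale as Z², so the effective Rydberg energy is 13.6 × 4 = 54.40 eV.
ΔE = 54.40 × (1/5² − 1/6²) = 54.40 × 0.01222 = 0.6649 eV.
λ = hc/ΔE = 1240 / 0.6649 = 1865 nm.

1865 nm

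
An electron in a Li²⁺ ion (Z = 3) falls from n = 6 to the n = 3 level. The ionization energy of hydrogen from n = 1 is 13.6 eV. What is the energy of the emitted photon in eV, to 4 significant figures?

The Bohr energies scale as Z², so for Z = 3: E_n = −122.4/n² eV.
E_6 = −122.4/36 = −3.400 eV and E_3 = −122.4/9 = −13.60 eV.
The photon energy is |E_6 − E_3| = 10.20 eV.

10.20 eV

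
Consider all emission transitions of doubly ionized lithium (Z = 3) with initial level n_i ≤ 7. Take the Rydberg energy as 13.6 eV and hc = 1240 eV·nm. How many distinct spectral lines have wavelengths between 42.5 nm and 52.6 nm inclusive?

3

Enumerate all n_i → n_f pairs with 1 ≤ n_f < n_i ≤ 7 and compute λ = 1240 / [13.6·9·(1/n_f² − 1/n_i²)].
Lines falling in [42.5, 52.6] nm: 7→2 (44.12 nm), 6→2 (45.59 nm), 5→2 (48.24 nm).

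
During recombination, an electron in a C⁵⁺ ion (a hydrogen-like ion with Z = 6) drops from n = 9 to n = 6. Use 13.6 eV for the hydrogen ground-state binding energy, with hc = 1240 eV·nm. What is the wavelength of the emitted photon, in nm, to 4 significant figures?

164.1 nm

For Z = 6 the level energies scale as Z², so the effective Rydberg energy is 13.6 × 36 = 489.6 eV.
ΔE = 489.6 × (1/6² − 1/9²) = 489.6 × 0.01543 = 7.556 eV.
λ = hc/ΔE = 1240 / 7.556 = 164.1 nm.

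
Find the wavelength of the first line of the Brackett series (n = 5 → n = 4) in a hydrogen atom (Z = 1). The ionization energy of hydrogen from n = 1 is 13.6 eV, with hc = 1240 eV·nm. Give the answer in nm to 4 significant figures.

The Brackett series terminates on n_f = 4; the first line has n_i = 4+1 = 5.
ΔE = 13.60 × (1/4² − 1/5²) = 0.3060 eV.
λ = 1240 / 0.3060 = 4052 nm.

4052 nm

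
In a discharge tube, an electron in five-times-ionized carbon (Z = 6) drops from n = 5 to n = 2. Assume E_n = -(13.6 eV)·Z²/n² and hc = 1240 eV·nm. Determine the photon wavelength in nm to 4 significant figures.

For Z = 6 the level energies scale as Z², so the effective Rydberg energy is 13.6 × 36 = 489.6 eV.
ΔE = 489.6 × (1/2² − 1/5²) = 489.6 × 0.2100 = 102.8 eV.
λ = hc/ΔE = 1240 / 102.8 = 12.06 nm.

12.06 nm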